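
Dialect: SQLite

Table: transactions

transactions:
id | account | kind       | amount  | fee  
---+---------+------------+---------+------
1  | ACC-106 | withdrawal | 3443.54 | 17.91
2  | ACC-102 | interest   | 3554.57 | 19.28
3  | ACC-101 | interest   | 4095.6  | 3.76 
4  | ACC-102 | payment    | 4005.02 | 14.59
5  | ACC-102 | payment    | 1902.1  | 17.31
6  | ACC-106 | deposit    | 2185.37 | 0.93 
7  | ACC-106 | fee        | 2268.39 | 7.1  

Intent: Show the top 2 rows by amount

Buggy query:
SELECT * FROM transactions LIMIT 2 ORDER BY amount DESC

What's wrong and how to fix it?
Bug: LIMIT must come after ORDER BY

Fix: Swap the clauses: ORDER BY first, then LIMIT

Corrected query:
SELECT * FROM transactions ORDER BY amount DESC LIMIT 2

Result:
id | account | kind     | amount  | fee  
---+---------+----------+---------+------
3  | ACC-101 | interest | 4095.6  | 3.76 
4  | ACC-102 | payment  | 4005.02 | 14.59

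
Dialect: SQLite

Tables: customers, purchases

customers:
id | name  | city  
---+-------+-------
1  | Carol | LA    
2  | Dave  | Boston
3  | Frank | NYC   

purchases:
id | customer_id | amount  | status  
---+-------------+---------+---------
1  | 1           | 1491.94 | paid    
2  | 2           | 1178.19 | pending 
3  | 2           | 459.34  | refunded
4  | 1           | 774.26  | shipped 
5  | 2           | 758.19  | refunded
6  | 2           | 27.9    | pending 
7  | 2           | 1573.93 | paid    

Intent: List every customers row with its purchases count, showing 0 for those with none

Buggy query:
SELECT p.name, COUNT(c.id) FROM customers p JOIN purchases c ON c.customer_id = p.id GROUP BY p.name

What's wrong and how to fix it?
Bug: INNER JOIN drops customers rows that have no matching purchases rows

Fix: Use LEFT JOIN so parents without children still appear (COUNT(c.id) gives 0)

Corrected query:
SELECT p.name, COUNT(c.id) FROM customers p LEFT JOIN purchases c ON c.customer_id = p.id GROUP BY p.name

Result:
name  | COUNT(c.id)
------+------------
Carol | 2          
Dave  | 5          
Frank | 0          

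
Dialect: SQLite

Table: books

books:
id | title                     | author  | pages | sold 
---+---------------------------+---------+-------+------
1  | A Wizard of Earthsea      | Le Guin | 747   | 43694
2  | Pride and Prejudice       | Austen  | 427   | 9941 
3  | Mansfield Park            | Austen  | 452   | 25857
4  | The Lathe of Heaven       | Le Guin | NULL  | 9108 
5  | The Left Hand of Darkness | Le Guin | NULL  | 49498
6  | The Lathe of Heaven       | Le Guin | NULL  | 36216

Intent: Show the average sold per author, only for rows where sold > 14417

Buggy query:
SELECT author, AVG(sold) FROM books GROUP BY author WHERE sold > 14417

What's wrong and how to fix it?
Bug: Row-level WHERE must come before GROUP BY in the clause order

Fix: Place WHERE between FROM and GROUP BY

Corrected query:
SELECT author, AVG(sold) FROM books WHERE sold > 14417 GROUP BY author

Result:
author  | AVG(sold)
--------+----------
Austen  | 25857    
Le Guin | 43136    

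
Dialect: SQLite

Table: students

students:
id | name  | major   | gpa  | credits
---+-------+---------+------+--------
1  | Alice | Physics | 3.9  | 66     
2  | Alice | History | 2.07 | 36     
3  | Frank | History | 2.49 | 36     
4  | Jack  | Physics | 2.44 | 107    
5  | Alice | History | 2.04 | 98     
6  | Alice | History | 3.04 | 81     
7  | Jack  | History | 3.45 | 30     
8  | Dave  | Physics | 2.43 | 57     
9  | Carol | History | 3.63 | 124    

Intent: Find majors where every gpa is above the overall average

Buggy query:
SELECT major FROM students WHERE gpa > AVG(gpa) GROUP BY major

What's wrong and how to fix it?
Bug: AVG() is an aggregate; it can't sit directly in WHERE

Fix: Compute the overall average in a scalar subquery and compare each group's MIN against it in HAVING

Corrected query:
SELECT major FROM students GROUP BY major HAVING MIN(gpa) > (SELECT AVG(gpa) FROM students)

Result:
(no rows)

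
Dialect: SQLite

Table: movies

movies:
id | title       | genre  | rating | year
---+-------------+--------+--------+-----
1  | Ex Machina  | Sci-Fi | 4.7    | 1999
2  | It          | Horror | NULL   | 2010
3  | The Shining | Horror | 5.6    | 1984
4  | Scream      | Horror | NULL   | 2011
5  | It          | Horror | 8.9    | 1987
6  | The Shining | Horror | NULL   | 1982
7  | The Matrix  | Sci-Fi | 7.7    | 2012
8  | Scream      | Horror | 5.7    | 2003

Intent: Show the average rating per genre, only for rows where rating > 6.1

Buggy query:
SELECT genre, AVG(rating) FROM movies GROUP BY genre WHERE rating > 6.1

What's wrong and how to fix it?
Bug: WHERE cannot follow GROUP BY

Fix: Place WHERE between FROM and GROUP BY

Corrected query:
SELECT genre, AVG(rating) FROM movies WHERE rating > 6.1 GROUP BY genre

Result:
genre  | AVG(rating)
-------+------------
Horror | 8.9        
Sci-Fi | 7.7        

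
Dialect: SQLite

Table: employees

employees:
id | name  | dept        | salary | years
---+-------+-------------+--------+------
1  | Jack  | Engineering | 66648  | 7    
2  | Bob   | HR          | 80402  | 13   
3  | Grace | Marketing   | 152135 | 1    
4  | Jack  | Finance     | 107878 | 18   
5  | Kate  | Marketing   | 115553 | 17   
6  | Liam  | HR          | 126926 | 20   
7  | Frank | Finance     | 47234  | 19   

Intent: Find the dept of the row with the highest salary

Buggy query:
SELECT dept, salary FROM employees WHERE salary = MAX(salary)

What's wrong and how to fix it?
Bug: MAX(salary) is an aggregate and cannot be used directly in WHERE

Fix: Use a subquery: WHERE salary = (SELECT MAX(salary) FROM employees)

Corrected query:
SELECT dept, salary FROM employees WHERE salary = (SELECT MAX(salary) FROM employees)

Result:
dept      | salary
----------+-------
Marketing | 152135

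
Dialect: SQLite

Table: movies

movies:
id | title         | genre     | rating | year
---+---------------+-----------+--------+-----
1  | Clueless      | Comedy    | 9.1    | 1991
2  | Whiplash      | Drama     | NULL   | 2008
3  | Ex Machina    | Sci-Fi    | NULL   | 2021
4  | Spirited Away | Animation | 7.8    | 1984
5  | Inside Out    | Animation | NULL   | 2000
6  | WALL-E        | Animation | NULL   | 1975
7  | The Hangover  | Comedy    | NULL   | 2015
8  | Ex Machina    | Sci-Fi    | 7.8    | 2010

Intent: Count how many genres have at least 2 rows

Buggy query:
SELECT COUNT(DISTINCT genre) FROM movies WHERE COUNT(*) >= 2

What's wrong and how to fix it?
Bug: COUNT(*) cannot appear in WHERE; the per-group count doesn't exist yet

Fix: Use a subquery that GROUPs and filters with HAVING, then count its rows

Corrected query:
SELECT COUNT(*) FROM (SELECT genre FROM movies GROUP BY genre HAVING COUNT(*) >= 2)

Result:
COUNT(*)
--------
3       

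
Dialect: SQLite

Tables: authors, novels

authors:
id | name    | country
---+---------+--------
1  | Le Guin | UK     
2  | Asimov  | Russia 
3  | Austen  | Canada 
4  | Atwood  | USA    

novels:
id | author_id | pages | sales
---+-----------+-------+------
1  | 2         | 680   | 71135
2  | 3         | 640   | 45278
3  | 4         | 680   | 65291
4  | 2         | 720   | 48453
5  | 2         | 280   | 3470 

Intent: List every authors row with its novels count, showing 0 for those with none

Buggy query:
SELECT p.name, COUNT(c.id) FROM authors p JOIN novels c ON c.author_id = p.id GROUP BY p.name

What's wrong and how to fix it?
Bug: An inner join excludes parents with zero children

Fix: Switch to LEFT JOIN to retain unmatched parent rows

Corrected query:
SELECT p.name, COUNT(c.id) FROM authors p LEFT JOIN novels c ON c.author_id = p.id GROUP BY p.name

Result:
name    | COUNT(c.id)
--------+------------
Asimov  | 3          
Atwood  | 1          
Austen  | 1          
Le Guin | 0          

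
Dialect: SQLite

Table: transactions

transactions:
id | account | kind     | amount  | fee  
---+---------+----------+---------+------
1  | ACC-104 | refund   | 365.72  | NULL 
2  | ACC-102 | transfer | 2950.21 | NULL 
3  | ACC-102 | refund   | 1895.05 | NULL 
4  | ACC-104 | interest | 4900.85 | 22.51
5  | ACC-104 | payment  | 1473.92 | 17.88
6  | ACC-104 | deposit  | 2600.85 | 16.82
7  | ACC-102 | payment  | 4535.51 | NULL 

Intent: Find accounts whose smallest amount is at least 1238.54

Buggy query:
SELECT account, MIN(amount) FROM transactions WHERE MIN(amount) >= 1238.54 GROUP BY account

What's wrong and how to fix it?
Bug: MIN() in WHERE is a misuse of aggregate

Fix: Use HAVING for the per-group MIN condition

Corrected query:
SELECT account, MIN(amount) FROM transactions GROUP BY account HAVING MIN(amount) >= 1238.54

Result:
account | MIN(amount)
--------+------------
ACC-102 | 1895.05    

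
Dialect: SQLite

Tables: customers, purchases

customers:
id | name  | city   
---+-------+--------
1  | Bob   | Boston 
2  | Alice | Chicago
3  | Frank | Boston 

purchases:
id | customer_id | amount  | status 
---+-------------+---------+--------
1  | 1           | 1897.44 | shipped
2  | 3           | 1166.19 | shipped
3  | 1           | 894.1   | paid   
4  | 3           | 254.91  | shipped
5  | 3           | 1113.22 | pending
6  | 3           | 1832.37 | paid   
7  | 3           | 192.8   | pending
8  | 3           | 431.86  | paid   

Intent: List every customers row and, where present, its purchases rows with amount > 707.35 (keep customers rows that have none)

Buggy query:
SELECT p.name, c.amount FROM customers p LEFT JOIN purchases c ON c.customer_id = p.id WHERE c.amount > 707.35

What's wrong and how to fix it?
Bug: A WHERE condition on the right-hand table after LEFT JOIN drops unmatched parents

Fix: Move the right-table condition into the ON clause so unmatched parents are kept

Corrected query:
SELECT p.name, c.amount FROM customers p LEFT JOIN purchases c ON c.customer_id = p.id AND c.amount > 707.35

Result:
name  | amount 
------+--------
Bob   | 894.1  
Bob   | 1897.44
Alice | NULL   
Frank | 1113.22
Frank | 1166.19
Frank | 1832.37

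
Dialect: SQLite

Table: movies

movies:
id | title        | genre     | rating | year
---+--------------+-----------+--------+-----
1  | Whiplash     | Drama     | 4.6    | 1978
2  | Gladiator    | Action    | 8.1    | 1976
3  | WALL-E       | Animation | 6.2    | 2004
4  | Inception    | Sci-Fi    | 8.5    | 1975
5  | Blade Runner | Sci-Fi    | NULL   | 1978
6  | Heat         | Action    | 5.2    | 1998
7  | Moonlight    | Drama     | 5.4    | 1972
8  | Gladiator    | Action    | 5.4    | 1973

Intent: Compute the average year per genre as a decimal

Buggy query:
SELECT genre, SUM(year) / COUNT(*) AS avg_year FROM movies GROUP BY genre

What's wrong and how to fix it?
Bug: SUM(year) and COUNT(*) are both integers; the division truncates the fractional part

Fix: Cast one side to REAL so the division keeps the fractional part

Corrected query:
SELECT genre, SUM(year) * 1.0 / COUNT(*) AS avg_year FROM movies GROUP BY genre

Result:
genre     | avg_year   
----------+------------
Action    | 1982.333333
Animation | 2004       
Drama     | 1975       
Sci-Fi    | 1976.5     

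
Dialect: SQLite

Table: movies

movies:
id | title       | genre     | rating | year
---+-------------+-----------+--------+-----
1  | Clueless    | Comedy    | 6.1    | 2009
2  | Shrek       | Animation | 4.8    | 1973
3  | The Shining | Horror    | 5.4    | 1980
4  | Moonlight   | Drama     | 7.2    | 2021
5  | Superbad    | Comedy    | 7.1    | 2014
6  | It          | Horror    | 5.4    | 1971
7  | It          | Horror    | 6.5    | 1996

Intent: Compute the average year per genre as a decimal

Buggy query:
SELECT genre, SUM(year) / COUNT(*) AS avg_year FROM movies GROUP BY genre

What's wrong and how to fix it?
Bug: SUM(year) and COUNT(*) are both integers; the division truncates the fractional part

Fix: Multiply by 1.0 (or CAST to REAL) to force floating-point division

Corrected query:
SELECT genre, SUM(year) * 1.0 / COUNT(*) AS avg_year FROM movies GROUP BY genre

Result:
genre     | avg_year   
----------+------------
Animation | 1973       
Comedy    | 2011.5     
Drama     | 2021       
Horror    | 1982.333333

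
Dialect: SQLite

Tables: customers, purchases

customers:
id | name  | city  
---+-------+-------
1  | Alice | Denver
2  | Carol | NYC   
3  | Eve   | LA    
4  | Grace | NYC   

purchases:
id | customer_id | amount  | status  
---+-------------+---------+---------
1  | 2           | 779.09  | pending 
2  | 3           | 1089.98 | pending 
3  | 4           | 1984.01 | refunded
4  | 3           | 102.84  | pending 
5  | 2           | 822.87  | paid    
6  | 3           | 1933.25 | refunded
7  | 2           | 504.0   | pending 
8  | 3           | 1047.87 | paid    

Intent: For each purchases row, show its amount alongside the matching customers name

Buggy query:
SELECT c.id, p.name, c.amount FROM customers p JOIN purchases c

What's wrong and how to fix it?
Bug: Missing join condition: each purchases row is matched to all customers rows instead of just its own

Fix: Specify the join condition linking the foreign key to the parent id

Corrected query:
SELECT c.id, p.name, c.amount FROM customers p JOIN purchases c ON c.customer_id = p.id

Result:
id | name  | amount 
---+-------+--------
1  | Carol | 779.09 
2  | Eve   | 1089.98
3  | Grace | 1984.01
4  | Eve   | 102.84 
5  | Carol | 822.87 
6  | Eve   | 1933.25
7  | Carol | 504    
8  | Eve   | 1047.87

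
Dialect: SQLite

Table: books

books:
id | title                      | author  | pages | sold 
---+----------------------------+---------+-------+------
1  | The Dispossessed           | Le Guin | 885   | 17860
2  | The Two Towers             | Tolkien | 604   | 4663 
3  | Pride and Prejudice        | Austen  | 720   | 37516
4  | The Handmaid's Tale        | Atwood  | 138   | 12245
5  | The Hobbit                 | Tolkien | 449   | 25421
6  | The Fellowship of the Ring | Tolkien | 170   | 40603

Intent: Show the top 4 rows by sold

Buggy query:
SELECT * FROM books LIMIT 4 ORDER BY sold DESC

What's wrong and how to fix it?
Bug: ORDER BY cannot follow LIMIT; LIMIT is the final clause

Fix: Sort with ORDER BY, then apply LIMIT

Corrected query:
SELECT * FROM books ORDER BY sold DESC LIMIT 4

Result:
id | title                      | author  | pages | sold 
---+----------------------------+---------+-------+------
6  | The Fellowship of the Ring | Tolkien | 170   | 40603
3  | Pride and Prejudice        | Austen  | 720   | 37516
5  | The Hobbit                 | Tolkien | 449   | 25421
1  | The Dispossessed           | Le Guin | 885   | 17860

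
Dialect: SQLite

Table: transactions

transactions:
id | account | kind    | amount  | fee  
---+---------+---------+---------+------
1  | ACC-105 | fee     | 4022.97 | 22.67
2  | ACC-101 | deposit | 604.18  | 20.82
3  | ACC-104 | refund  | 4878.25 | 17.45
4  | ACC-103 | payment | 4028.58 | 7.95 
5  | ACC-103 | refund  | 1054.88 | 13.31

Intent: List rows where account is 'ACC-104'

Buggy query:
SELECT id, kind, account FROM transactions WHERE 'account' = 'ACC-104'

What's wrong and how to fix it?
Bug: Single quotes denote string literals in SQL; the column name is being compared as a constant string

Fix: Reference the column as account without single quotes

Corrected query:
SELECT id, kind, account FROM transactions WHERE account = 'ACC-104'

Result:
id | kind   | account
---+--------+--------
3  | refund | ACC-104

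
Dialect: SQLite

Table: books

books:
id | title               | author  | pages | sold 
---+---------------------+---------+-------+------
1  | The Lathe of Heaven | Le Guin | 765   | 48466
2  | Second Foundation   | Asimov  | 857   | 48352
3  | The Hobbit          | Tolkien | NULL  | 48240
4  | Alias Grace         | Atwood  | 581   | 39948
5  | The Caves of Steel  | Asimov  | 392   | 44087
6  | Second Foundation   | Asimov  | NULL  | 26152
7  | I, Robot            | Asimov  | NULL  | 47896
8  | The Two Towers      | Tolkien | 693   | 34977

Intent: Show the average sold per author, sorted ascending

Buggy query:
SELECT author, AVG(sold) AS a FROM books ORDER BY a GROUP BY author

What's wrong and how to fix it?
Bug: ORDER BY appears before GROUP BY; SQL clause order requires GROUP BY first

Fix: Reorder: SELECT … FROM … GROUP BY … ORDER BY …

Corrected query:
SELECT author, AVG(sold) AS a FROM books GROUP BY author ORDER BY a

Result:
author  | a       
--------+---------
Atwood  | 39948   
Tolkien | 41608.5 
Asimov  | 41621.75
Le Guin | 48466   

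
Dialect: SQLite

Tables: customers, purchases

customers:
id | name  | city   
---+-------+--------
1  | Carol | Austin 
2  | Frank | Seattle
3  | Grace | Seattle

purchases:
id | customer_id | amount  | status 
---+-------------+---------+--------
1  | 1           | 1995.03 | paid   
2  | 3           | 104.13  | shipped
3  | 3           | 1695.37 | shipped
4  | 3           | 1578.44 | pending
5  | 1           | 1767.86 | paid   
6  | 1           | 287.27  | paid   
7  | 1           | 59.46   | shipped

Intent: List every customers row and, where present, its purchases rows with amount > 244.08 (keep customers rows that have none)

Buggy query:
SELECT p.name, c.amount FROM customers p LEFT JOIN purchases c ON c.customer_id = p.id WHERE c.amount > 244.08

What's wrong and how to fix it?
Bug: A WHERE condition on the right-hand table after LEFT JOIN drops unmatched parents

Fix: Put 'c.amount > 244.08' in the JOIN's ON clause instead of WHERE

Corrected query:
SELECT p.name, c.amount FROM customers p LEFT JOIN purchases c ON c.customer_id = p.id AND c.amount > 244.08

Result:
name  | amount 
------+--------
Carol | 287.27 
Carol | 1767.86
Carol | 1995.03
Frank | NULL   
Grace | 1578.44
Grace | 1695.37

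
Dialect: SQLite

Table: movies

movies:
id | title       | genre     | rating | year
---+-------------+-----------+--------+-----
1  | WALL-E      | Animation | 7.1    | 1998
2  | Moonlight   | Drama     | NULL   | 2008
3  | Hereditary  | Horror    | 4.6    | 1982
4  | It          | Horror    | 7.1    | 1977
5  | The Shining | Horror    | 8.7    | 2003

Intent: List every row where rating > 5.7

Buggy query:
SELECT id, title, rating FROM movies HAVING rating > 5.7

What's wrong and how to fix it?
Bug: HAVING filters the output of aggregation, but this query has no GROUP BY and no aggregate functions, so SQLite rejects it (HAVING clause on a non-aggregate query); the condition here is per row

Fix: Replace HAVING with WHERE since the condition applies to individual rows

Corrected query:
SELECT id, title, rating FROM movies WHERE rating > 5.7

Result:
id | title       | rating
---+-------------+-------
1  | WALL-E      | 7.1   
4  | It          | 7.1   
5  | The Shining | 8.7   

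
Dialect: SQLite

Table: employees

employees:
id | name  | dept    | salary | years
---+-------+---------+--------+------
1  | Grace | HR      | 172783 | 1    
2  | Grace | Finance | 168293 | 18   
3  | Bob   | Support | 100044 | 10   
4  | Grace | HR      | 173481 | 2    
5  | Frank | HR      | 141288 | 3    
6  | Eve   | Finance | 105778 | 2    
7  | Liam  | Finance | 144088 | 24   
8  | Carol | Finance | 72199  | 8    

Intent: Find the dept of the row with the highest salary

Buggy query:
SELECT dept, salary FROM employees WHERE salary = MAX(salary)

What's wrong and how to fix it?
Bug: WHERE is evaluated per row; an aggregate over the whole table isn't defined there

Fix: Use a subquery: WHERE salary = (SELECT MAX(salary) FROM employees)

Corrected query:
SELECT dept, salary FROM employees WHERE salary = (SELECT MAX(salary) FROM employees)

Result:
dept | salary
-----+-------
HR   | 173481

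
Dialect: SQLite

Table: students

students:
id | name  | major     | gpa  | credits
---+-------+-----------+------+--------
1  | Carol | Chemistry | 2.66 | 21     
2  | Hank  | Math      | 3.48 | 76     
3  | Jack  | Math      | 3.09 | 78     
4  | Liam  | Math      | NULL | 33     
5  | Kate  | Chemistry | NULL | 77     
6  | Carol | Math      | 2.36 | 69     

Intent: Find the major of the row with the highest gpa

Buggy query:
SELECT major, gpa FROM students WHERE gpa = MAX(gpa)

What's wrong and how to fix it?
Bug: MAX(gpa) is an aggregate and cannot be used directly in WHERE

Fix: Wrap MAX in a scalar subquery so WHERE compares against a single value

Corrected query:
SELECT major, gpa FROM students WHERE gpa = (SELECT MAX(gpa) FROM students)

Result:
major | gpa 
------+-----
Math  | 3.48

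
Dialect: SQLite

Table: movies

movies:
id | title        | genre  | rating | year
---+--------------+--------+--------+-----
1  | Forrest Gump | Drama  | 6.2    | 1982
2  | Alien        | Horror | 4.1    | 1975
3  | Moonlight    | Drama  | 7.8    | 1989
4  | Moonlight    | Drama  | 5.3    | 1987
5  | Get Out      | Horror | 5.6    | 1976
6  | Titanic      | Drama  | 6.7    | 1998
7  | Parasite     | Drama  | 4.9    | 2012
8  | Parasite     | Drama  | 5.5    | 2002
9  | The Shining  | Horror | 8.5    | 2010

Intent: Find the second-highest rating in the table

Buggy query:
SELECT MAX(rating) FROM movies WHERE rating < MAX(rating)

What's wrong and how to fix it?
Bug: MAX(rating) on the right of the comparison is an aggregate-in-WHERE error

Fix: Compute the overall MAX in a subquery, then take MAX of rows below it

Corrected query:
SELECT MAX(rating) FROM movies WHERE rating < (SELECT MAX(rating) FROM movies)

Result:
MAX(rating)
-----------
7.8        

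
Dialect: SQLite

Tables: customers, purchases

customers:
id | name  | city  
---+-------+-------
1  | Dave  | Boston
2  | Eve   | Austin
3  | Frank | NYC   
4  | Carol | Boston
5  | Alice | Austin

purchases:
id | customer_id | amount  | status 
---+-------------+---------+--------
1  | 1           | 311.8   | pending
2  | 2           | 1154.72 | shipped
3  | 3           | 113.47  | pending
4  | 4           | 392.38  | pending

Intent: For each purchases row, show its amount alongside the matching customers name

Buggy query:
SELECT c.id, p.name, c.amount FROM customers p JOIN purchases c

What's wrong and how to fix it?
Bug: JOIN with no ON clause produces a cartesian product; every purchases row pairs with every customers row

Fix: Specify the join condition linking the foreign key to the parent id

Corrected query:
SELECT c.id, p.name, c.amount FROM customers p JOIN purchases c ON c.customer_id = p.id

Result:
id | name  | amount 
---+-------+--------
1  | Dave  | 311.8  
2  | Eve   | 1154.72
3  | Frank | 113.47 
4  | Carol | 392.38 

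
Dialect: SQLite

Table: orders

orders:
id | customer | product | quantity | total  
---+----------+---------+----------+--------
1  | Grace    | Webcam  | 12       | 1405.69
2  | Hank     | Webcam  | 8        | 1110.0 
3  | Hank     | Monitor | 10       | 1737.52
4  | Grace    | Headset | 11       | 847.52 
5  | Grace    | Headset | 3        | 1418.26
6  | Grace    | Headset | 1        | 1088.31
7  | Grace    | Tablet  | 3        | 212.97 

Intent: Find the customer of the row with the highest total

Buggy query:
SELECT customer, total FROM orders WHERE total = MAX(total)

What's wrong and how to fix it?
Bug: MAX(total) is an aggregate and cannot be used directly in WHERE

Fix: Use a subquery: WHERE total = (SELECT MAX(total) FROM orders)

Corrected query:
SELECT customer, total FROM orders WHERE total = (SELECT MAX(total) FROM orders)

Result:
customer | total  
---------+--------
Hank     | 1737.52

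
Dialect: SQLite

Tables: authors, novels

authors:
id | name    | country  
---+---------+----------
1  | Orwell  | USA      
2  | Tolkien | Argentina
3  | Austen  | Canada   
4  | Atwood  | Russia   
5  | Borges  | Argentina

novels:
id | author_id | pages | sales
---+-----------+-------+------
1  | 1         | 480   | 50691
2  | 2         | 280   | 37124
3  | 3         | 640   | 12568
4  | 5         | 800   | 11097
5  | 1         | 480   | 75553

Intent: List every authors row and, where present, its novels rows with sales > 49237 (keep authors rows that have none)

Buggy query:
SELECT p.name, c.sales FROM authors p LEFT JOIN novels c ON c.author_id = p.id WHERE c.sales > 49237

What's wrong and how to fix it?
Bug: Filtering c.sales in WHERE discards the NULL rows produced by LEFT JOIN, turning it into an inner join

Fix: Move the right-table condition into the ON clause so unmatched parents are kept

Corrected query:
SELECT p.name, c.sales FROM authors p LEFT JOIN novels c ON c.author_id = p.id AND c.sales > 49237

Result:
name    | sales
--------+------
Orwell  | 50691
Orwell  | 75553
Tolkien | NULL 
Austen  | NULL 
Atwood  | NULL 
Borges  | NULL 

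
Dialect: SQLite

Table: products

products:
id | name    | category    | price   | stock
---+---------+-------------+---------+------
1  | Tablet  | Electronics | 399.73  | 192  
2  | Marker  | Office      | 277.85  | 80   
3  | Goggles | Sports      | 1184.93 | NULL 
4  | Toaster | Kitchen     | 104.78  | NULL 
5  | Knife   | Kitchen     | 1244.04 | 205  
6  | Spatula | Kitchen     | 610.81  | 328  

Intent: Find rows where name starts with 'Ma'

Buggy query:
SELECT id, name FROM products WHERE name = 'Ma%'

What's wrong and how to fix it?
Bug: Wildcards only work with LIKE; '=' treats '%' as a literal character

Fix: Replace '=' with LIKE so 'Ma%' is treated as a pattern

Corrected query:
SELECT id, name FROM products WHERE name LIKE 'Ma%'

Result:
id | name  
---+-------
2  | Marker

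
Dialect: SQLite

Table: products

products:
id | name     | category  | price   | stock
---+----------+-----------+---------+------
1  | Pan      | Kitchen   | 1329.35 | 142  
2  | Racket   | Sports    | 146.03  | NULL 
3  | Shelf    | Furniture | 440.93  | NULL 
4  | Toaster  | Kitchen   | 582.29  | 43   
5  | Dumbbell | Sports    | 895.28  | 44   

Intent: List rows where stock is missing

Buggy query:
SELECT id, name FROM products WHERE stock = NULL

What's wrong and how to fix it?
Bug: Comparing to NULL with '=' never matches; NULL = NULL is unknown, not true

Fix: Replace '= NULL' with 'IS NULL'

Corrected query:
SELECT id, name FROM products WHERE stock IS NULL

Result:
id | name  
---+-------
2  | Racket
3  | Shelf 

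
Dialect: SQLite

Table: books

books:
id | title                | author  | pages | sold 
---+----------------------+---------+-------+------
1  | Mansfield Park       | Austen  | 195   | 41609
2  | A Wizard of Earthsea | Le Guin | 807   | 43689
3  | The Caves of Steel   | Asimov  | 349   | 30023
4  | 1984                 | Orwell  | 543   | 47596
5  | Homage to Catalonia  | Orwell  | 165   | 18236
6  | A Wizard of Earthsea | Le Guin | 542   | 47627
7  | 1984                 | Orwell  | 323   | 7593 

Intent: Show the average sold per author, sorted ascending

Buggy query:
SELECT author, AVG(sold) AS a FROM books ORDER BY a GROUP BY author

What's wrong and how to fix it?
Bug: GROUP BY must precede ORDER BY

Fix: Move ORDER BY to the end, after GROUP BY

Corrected query:
SELECT author, AVG(sold) AS a FROM books GROUP BY author ORDER BY a

Result:
author  | a    
--------+------
Orwell  | 24475
Asimov  | 30023
Austen  | 41609
Le Guin | 45658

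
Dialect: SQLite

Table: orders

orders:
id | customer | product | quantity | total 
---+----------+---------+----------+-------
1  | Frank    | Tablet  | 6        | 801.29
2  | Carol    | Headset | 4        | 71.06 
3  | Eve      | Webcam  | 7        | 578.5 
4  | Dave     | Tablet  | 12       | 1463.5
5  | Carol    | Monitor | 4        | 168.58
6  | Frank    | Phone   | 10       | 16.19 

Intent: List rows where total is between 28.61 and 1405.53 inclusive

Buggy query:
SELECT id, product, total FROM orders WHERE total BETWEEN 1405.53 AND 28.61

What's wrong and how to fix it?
Bug: BETWEEN expects the lower bound first; with 1405.53 AND 28.61 the range is empty

Fix: Write BETWEEN 28.61 AND 1405.53

Corrected query:
SELECT id, product, total FROM orders WHERE total BETWEEN 28.61 AND 1405.53

Result:
id | product | total 
---+---------+-------
1  | Tablet  | 801.29
2  | Headset | 71.06 
3  | Webcam  | 578.5 
5  | Monitor | 168.58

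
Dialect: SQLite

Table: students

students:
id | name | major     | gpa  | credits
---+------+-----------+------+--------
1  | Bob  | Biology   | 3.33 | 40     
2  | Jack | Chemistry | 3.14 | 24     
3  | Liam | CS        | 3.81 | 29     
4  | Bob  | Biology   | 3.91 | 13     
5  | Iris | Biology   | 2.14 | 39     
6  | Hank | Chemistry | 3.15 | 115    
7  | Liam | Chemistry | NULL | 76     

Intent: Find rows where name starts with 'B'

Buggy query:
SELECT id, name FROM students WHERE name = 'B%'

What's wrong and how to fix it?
Bug: '=' compares the literal string including the % character; pattern matching needs LIKE

Fix: Replace '=' with LIKE so 'B%' is treated as a pattern

Corrected query:
SELECT id, name FROM students WHERE name LIKE 'B%'

Result:
id | name
---+-----
1  | Bob 
4  | Bob 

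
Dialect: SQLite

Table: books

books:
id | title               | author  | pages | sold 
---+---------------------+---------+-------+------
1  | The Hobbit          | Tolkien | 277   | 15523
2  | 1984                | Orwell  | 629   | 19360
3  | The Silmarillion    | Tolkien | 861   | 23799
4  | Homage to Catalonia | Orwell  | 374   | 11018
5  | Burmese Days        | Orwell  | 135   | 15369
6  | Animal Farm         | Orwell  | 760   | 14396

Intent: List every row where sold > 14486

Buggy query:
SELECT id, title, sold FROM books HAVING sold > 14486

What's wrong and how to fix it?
Bug: HAVING filters the output of aggregation, but this query has no GROUP BY and no aggregate functions, so SQLite rejects it (HAVING clause on a non-aggregate query); the condition here is per row

Fix: Replace HAVING with WHERE since the condition applies to individual rows

Corrected query:
SELECT id, title, sold FROM books WHERE sold > 14486

Result:
id | title            | sold 
---+------------------+------
1  | The Hobbit       | 15523
2  | 1984             | 19360
3  | The Silmarillion | 23799
5  | Burmese Days     | 15369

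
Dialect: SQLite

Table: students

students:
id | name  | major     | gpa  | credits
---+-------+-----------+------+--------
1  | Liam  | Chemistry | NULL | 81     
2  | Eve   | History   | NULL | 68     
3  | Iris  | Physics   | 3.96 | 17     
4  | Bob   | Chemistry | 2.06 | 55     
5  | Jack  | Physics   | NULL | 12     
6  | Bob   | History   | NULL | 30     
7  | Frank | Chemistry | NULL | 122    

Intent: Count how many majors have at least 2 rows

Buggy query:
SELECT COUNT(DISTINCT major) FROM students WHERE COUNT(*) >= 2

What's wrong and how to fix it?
Bug: COUNT(*) cannot appear in WHERE; the per-group count doesn't exist yet

Fix: Group first with HAVING COUNT(*) >= 2, then COUNT the resulting groups

Corrected query:
SELECT COUNT(*) FROM (SELECT major FROM students GROUP BY major HAVING COUNT(*) >= 2)

Result:
COUNT(*)
--------
3       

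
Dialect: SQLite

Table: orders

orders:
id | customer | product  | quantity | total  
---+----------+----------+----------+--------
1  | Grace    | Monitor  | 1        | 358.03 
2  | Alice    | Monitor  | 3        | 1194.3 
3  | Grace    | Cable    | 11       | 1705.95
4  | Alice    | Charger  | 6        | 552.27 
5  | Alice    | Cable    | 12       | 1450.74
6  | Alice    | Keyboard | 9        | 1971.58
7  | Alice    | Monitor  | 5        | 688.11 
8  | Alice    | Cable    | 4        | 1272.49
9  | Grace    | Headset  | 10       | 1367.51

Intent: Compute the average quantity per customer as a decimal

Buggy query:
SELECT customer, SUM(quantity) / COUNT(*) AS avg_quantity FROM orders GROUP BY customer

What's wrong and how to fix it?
Bug: SUM(quantity) and COUNT(*) are both integers; the division truncates the fractional part

Fix: Multiply by 1.0 (or CAST to REAL) to force floating-point division

Corrected query:
SELECT customer, SUM(quantity) * 1.0 / COUNT(*) AS avg_quantity FROM orders GROUP BY customer

Result:
customer | avg_quantity
---------+-------------
Alice    | 6.5         
Grace    | 7.333333    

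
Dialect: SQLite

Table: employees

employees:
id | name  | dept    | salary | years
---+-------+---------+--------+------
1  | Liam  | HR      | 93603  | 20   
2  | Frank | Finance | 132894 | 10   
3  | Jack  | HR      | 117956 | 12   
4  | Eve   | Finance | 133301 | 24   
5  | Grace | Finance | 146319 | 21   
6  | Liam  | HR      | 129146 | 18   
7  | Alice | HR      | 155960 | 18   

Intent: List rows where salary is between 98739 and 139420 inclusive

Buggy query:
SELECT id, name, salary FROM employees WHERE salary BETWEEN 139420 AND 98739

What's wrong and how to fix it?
Bug: The bounds are reversed; BETWEEN a AND b requires a <= b to match anything

Fix: Write BETWEEN 98739 AND 139420

Corrected query:
SELECT id, name, salary FROM employees WHERE salary BETWEEN 98739 AND 139420

Result:
id | name  | salary
---+-------+-------
2  | Frank | 132894
3  | Jack  | 117956
4  | Eve   | 133301
6  | Liam  | 129146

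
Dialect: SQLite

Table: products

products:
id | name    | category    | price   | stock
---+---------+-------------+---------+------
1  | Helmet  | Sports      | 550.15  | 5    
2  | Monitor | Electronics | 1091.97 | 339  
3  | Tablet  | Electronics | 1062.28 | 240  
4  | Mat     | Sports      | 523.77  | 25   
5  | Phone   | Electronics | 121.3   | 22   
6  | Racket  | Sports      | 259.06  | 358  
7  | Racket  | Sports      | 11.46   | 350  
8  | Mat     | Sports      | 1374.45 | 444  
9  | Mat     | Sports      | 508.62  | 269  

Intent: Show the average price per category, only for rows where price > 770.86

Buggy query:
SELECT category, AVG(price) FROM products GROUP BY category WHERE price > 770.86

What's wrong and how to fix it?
Bug: Row-level WHERE must come before GROUP BY in the clause order

Fix: Place WHERE between FROM and GROUP BY

Corrected query:
SELECT category, AVG(price) FROM products WHERE price > 770.86 GROUP BY category

Result:
category    | AVG(price)
------------+-----------
Electronics | 1077.125  
Sports      | 1374.45   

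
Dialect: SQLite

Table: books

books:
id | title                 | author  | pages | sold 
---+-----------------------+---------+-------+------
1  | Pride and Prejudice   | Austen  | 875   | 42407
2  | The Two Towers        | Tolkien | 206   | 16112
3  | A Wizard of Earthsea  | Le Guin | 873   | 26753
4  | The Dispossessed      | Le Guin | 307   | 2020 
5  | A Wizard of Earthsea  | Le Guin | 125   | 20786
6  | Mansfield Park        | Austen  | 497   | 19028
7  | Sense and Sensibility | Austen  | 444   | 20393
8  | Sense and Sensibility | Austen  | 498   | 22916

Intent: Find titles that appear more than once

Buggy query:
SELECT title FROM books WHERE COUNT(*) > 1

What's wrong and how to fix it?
Bug: WHERE can't reference COUNT(*); aggregates are computed after WHERE

Fix: Group first, then use HAVING for the count condition

Corrected query:
SELECT title FROM books GROUP BY title HAVING COUNT(*) > 1

Result:
title                
---------------------
A Wizard of Earthsea 
Sense and Sensibility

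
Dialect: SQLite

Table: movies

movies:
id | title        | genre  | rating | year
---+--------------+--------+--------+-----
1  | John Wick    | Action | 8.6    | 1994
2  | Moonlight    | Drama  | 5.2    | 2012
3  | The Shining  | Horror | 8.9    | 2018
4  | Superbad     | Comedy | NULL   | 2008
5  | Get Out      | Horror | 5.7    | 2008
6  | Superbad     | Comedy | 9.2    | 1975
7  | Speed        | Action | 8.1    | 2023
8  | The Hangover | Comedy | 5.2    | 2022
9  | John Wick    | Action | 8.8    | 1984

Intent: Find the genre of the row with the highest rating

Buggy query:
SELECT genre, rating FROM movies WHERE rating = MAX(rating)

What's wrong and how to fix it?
Bug: WHERE is evaluated per row; an aggregate over the whole table isn't defined there

Fix: Use a subquery: WHERE rating = (SELECT MAX(rating) FROM movies)

Corrected query:
SELECT genre, rating FROM movies WHERE rating = (SELECT MAX(rating) FROM movies)

Result:
genre  | rating
-------+-------
Comedy | 9.2   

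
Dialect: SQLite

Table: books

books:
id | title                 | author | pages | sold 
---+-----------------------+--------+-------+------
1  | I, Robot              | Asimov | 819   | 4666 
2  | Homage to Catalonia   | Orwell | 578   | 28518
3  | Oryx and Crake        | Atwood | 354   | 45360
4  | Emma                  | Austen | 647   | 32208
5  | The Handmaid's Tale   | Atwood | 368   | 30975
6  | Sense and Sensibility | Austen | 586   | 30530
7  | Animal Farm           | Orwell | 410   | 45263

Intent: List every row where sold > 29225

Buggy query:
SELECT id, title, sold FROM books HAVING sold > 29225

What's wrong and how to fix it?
Bug: HAVING filters the output of aggregation, but this query has no GROUP BY and no aggregate functions, so SQLite rejects it (HAVING clause on a non-aggregate query); the condition here is per row

Fix: Use WHERE for row-level filtering

Corrected query:
SELECT id, title, sold FROM books WHERE sold > 29225

Result:
id | title                 | sold 
---+-----------------------+------
3  | Oryx and Crake        | 45360
4  | Emma                  | 32208
5  | The Handmaid's Tale   | 30975
6  | Sense and Sensibility | 30530
7  | Animal Farm           | 45263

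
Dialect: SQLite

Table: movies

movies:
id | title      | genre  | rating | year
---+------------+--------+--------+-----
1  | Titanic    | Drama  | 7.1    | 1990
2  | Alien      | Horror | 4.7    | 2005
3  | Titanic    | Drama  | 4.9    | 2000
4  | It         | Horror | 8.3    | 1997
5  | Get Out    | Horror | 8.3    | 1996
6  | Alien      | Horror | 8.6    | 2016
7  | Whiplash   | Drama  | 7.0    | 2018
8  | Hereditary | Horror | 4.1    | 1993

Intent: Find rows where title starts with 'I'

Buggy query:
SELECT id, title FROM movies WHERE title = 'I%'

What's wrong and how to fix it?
Bug: '=' compares the literal string including the % character; pattern matching needs LIKE

Fix: Replace '=' with LIKE so 'I%' is treated as a pattern

Corrected query:
SELECT id, title FROM movies WHERE title LIKE 'I%'

Result:
id | title
---+------
4  | It   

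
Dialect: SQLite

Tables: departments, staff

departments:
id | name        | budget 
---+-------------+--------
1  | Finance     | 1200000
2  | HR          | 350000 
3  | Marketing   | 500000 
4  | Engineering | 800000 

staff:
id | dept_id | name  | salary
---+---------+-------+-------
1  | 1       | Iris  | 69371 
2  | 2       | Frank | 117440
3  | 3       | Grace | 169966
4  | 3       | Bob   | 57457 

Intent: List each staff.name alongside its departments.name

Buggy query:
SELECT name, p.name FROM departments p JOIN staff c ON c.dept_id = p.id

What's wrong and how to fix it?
Bug: 'name' exists in both joined tables, so the database can't tell which one is meant

Fix: Qualify the column with its table alias (c.name)

Corrected query:
SELECT c.name, p.name FROM departments p JOIN staff c ON c.dept_id = p.id

Result:
name  | name     
------+----------
Iris  | Finance  
Frank | HR       
Grace | Marketing
Bob   | Marketing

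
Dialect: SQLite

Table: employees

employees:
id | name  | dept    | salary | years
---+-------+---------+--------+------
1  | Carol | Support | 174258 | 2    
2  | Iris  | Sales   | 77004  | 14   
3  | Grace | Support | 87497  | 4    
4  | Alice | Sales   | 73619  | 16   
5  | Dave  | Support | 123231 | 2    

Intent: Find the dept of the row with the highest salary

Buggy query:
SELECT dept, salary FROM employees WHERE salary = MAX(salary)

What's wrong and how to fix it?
Bug: WHERE is evaluated per row; an aggregate over the whole table isn't defined there

Fix: Wrap MAX in a scalar subquery so WHERE compares against a single value

Corrected query:
SELECT dept, salary FROM employees WHERE salary = (SELECT MAX(salary) FROM employees)

Result:
dept    | salary
--------+-------
Support | 174258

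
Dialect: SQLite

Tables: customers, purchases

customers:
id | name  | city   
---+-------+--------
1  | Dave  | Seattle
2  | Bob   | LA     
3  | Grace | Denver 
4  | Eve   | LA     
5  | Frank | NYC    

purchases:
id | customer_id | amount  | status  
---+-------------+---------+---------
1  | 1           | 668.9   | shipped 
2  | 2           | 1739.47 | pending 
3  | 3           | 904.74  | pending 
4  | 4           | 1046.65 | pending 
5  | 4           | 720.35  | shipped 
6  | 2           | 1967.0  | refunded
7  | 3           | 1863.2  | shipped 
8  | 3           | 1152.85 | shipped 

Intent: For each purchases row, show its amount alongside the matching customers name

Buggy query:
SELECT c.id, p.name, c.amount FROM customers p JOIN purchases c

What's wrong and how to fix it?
Bug: Missing join condition: each purchases row is matched to all customers rows instead of just its own

Fix: Add ON c.customer_id = p.id to the JOIN

Corrected query:
SELECT c.id, p.name, c.amount FROM customers p JOIN purchases c ON c.customer_id = p.id

Result:
id | name  | amount 
---+-------+--------
1  | Dave  | 668.9  
2  | Bob   | 1739.47
3  | Grace | 904.74 
4  | Eve   | 1046.65
5  | Eve   | 720.35 
6  | Bob   | 1967   
7  | Grace | 1863.2 
8  | Grace | 1152.85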